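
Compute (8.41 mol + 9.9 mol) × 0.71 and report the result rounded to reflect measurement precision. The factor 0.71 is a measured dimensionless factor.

8.41 mol + 9.9 mol = 18.31 mol; the sum is limited to 1 decimal place (3 s.f.).
Carrying full precision, 18.31 × 0.71 = 13.0001 mol; 0.71 has 2 s.f., so the result keeps min(3, 2) = 2 s.f.
Rounded to 2 significant figures: 13 mol.

13 mol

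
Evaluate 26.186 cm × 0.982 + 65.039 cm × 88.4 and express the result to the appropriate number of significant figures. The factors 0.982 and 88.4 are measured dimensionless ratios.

5.78 × 10^3 cm

26.186 × 0.982 = 25.714652 → 25.7 cm (3 s.f., last digit at the 10^-1 place).
65.039 × 88.4 = 5749.4476 → 5.75 × 10^3 cm (3 s.f., last digit at the 10^1 place).
Sum: 5775.162252 cm; keep the coarser place, 10^1.
Result: 5.78 × 10^3 cm.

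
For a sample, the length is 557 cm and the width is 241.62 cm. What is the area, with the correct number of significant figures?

1.35 × 10^5 cm²

area = 557 cm × 241.62 cm = 134582.34 cm².
557 has 3 significant figures; 241.62 has 5.
Division/multiplication keeps the fewest: 3 significant figures.
Rounded: 1.35 × 10^5 cm².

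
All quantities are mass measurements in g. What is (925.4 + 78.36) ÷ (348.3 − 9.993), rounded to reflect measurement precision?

925.4 + 78.36 = 1003.76, limited to 1 d.p. → 5 s.f.; 348.3 − 9.993 = 338.307, limited to 1 d.p. → 4 s.f.
Carrying full precision, 1003.76 ÷ 338.307 = 2.96700925491…; keep min(5, 4) = 4 s.f.
Rounded to 4 significant figures: 2.967.

2.967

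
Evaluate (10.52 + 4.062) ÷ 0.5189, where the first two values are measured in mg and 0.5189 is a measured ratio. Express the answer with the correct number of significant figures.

28.10 mg

10.52 mg + 4.062 mg = 14.582 mg; the sum is limited to 2 decimal places (4 s.f.).
Carrying full precision, 14.582 ÷ 0.5189 = 28.1017537098… mg; 0.5189 has 4 s.f., so the result keeps min(4, 4) = 4 s.f.
Rounded to 4 significant figures: 28.10 mg.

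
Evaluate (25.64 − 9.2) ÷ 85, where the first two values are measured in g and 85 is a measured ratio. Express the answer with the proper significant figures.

0.19 g

25.64 g − 9.2 g = 16.44 g; the difference is limited to 1 decimal place (3 s.f.).
Carrying full precision, 16.44 ÷ 85 = 0.193411764706… g; 85 has 2 s.f., so the result keeps min(3, 2) = 2 s.f.
Rounded to 2 significant figures: 0.19 g.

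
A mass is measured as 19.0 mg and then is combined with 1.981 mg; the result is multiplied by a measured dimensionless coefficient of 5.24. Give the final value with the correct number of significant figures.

19.0 mg + 1.981 mg = 20.981 mg; the sum is limited to 1 decimal place (3 s.f.).
Carrying full precision, 20.981 × 5.24 = 109.94044 mg; 5.24 has 3 s.f., so the result keeps min(3, 3) = 3 s.f.
Rounded to 3 significant figures: 110. mg.

110. mg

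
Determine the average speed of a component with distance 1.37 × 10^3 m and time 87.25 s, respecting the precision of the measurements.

15.7 m/s

average speed = 1.37 × 10^3 m ÷ 87.25 s = 15.7020057307… m/s.
1.37 × 10^3 has 3 significant figures; 87.25 has 4.
Division/multiplication keeps the fewest: 3 significant figures.
Rounded: 15.7 m/s.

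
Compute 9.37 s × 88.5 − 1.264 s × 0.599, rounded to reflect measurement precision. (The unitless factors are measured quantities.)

9.37 × 88.5 = 829.245 → 829 s (3 s.f., last digit at the 10^0 place).
1.264 × 0.599 = 0.757136 → 0.757 s (3 s.f., last digit at the 10^-3 place).
Difference: 828.487864 s; keep the coarser place, 10^0.
Result: 828 s.

828 s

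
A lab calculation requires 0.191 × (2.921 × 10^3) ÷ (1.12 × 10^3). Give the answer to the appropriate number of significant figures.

0.498

0.191 × (2.921 × 10^3) ÷ (1.12 × 10^3) = 0.498134821429…
Multiplication/division keeps the fewest significant figures: 0.191 → 3 s.f., 2.921 × 10^3 → 4 s.f., 1.12 × 10^3 → 3 s.f.; limit is 3.
Rounded to 3 significant figures: 0.498.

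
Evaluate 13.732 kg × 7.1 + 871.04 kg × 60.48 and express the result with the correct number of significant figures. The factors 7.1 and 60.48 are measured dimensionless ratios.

13.732 × 7.1 = 97.4972 → 97 kg (2 s.f., last digit at the 10^0 place).
871.04 × 60.48 = 52680.4992 → 5.268 × 10⁴ kg (4 s.f., last digit at the 10^1 place).
Sum: 52777.9964 kg; keep the coarser place, 10^1.
Result: 5.278 × 10⁴ kg.

5.278 × 10⁴ kg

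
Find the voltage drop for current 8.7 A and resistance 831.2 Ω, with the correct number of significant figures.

7.2 × 10^3 V

voltage drop = 8.7 A × 831.2 Ω = 7231.44 V.
8.7 has 2 significant figures; 831.2 has 4.
Division/multiplication keeps the fewest: 2 significant figures.
Rounded: 7.2 × 10^3 V.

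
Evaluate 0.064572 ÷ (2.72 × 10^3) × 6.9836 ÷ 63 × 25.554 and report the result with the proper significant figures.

0.064572 ÷ (2.72 × 10^3) × 6.9836 ÷ 63 × 25.554 = 0.0000672470180943…
Multiplication/division keeps the fewest significant figures: 0.064572 → 5 s.f., 2.72 × 10^3 → 3 s.f., 6.9836 → 5 s.f., 63 → 2 s.f., 25.554 → 5 s.f.; limit is 2.
Rounded to 2 significant figures: 6.7 × 10^-5.

6.7 × 10^-5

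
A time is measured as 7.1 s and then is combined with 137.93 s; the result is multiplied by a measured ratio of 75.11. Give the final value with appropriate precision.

1.089 × 10⁴ s

7.1 s + 137.93 s = 145.03 s; the sum is limited to 1 decimal place (4 s.f.).
Carrying full precision, 145.03 × 75.11 = 10893.2033 s; 75.11 has 4 s.f., so the result keeps min(4, 4) = 4 s.f.
Rounded to 4 significant figures: 1.089 × 10⁴ s.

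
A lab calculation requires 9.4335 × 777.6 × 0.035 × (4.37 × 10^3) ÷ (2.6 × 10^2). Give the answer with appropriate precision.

4.3 × 10^3

9.4335 × 777.6 × 0.035 × (4.37 × 10^3) ÷ (2.6 × 10^2) = 4315.24282431…
Multiplication/division keeps the fewest significant figures: 9.4335 → 5 s.f., 777.6 → 4 s.f., 0.035 → 2 s.f., 4.37 × 10^3 → 3 s.f., 2.6 × 10^2 → 2 s.f.; limit is 2.
Rounded to 2 significant figures: 4.3 × 10^3.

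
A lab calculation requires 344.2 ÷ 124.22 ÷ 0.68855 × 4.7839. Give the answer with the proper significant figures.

19.25

344.2 ÷ 124.22 ÷ 0.68855 × 4.7839 = 19.2515610678…
Multiplication/division keeps the fewest significant figures: 344.2 → 4 s.f., 124.22 → 5 s.f., 0.68855 → 5 s.f., 4.7839 → 5 s.f.; limit is 4.
Rounded to 4 significant figures: 19.25.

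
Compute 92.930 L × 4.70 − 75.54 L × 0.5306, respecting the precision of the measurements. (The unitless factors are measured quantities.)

92.930 × 4.70 = 436.771 → 437 L (3 s.f., last digit at the 10^0 place).
75.54 × 0.5306 = 40.081524 → 40.08 L (4 s.f., last digit at the 10^-2 place).
Difference: 396.689476 L; keep the coarser place, 10^0.
Result: 397 L.

397 L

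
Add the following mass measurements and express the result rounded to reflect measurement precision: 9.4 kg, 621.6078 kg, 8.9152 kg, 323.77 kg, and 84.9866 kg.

1048.7 kg

9.4 kg + 621.6078 kg + 8.9152 kg + 323.77 kg + 84.9866 kg = 1048.6796 kg.
Addition/subtraction keeps the fewest decimal places: 9.4 → 1 decimal place, 621.6078 → 4 decimal places, 8.9152 → 4 decimal places, 323.77 → 2 decimal places, 84.9866 → 4 decimal places; limit is 1.
Rounded to 1 decimal place: 1048.7 kg.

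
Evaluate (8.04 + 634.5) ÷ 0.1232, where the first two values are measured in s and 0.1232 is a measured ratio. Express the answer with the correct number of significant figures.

8.04 s + 634.5 s = 642.54 s; the sum is limited to 1 decimal place (4 s.f.).
Carrying full precision, 642.54 ÷ 0.1232 = 5215.42207792… s; 0.1232 has 4 s.f., so the result keeps min(4, 4) = 4 s.f.
Rounded to 4 significant figures: 5215 s.

5215 s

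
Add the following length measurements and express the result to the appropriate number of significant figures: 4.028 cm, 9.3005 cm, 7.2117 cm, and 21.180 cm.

41.720 cm

4.028 cm + 9.3005 cm + 7.2117 cm + 21.180 cm = 41.7202 cm.
Addition/subtraction keeps the fewest decimal places: 4.028 → 3 decimal places, 9.3005 → 4 decimal places, 7.2117 → 4 decimal places, 21.180 → 3 decimal places; limit is 3.
Rounded to 3 decimal places: 41.720 cm.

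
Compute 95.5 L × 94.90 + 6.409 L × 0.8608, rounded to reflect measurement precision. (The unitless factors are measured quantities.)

9.07 × 10^3 L

95.5 × 94.90 = 9062.95 → 9.06 × 10^3 L (3 s.f., last digit at the 10^1 place).
6.409 × 0.8608 = 5.5168672 → 5.517 L (4 s.f., last digit at the 10^-3 place).
Sum: 9068.4668672 L; keep the coarser place, 10^1.
Result: 9.07 × 10^3 L.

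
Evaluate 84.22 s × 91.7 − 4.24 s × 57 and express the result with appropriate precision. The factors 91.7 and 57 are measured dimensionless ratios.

7.48 × 10^3 s

84.22 × 91.7 = 7722.974 → 7.72 × 10^3 s (3 s.f., last digit at the 10^1 place).
4.24 × 57 = 241.68 → 2.4 × 10^2 s (2 s.f., last digit at the 10^1 place).
Difference: 7481.294 s; keep the coarser place, 10^1.
Result: 7.48 × 10^3 s.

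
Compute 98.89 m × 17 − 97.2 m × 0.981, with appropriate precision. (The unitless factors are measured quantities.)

98.89 × 17 = 1681.13 → 1.7 × 10³ m (2 s.f., last digit at the 10^2 place).
97.2 × 0.981 = 95.3532 → 95.4 m (3 s.f., last digit at the 10^-1 place).
Difference: 1585.7768 m; keep the coarser place, 10^2.
Result: 1.6 × 10³ m.

1.6 × 10³ m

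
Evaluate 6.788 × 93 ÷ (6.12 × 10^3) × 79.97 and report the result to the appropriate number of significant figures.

8.2

6.788 × 93 ÷ (6.12 × 10^3) × 79.97 = 8.24898390196…
Multiplication/division keeps the fewest significant figures: 6.788 → 4 s.f., 93 → 2 s.f., 6.12 × 10^3 → 3 s.f., 79.97 → 4 s.f.; limit is 2.
Rounded to 2 significant figures: 8.2.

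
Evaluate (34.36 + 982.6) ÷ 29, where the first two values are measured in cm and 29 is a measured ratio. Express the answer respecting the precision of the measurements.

35 cm

34.36 cm + 982.6 cm = 1016.96 cm; the sum is limited to 1 decimal place (5 s.f.).
Carrying full precision, 1016.96 ÷ 29 = 35.0675862069… cm; 29 has 2 s.f., so the result keeps min(5, 2) = 2 s.f.
Rounded to 2 significant figures: 35 cm.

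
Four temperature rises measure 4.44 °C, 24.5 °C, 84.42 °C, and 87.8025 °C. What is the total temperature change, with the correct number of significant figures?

201.2 °C

4.44 °C + 24.5 °C + 84.42 °C + 87.8025 °C = 201.1625 °C.
Addition/subtraction keeps the fewest decimal places: 4.44 → 2 decimal places, 24.5 → 1 decimal place, 84.42 → 2 decimal places, 87.8025 → 4 decimal places; limit is 1.
Rounded to 1 decimal place: 201.2 °C.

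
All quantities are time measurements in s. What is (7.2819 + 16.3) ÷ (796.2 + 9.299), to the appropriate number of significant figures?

7.2819 + 16.3 = 23.5819, limited to 1 d.p. → 3 s.f.; 796.2 + 9.299 = 805.499, limited to 1 d.p. → 4 s.f.
Carrying full precision, 23.5819 ÷ 805.499 = 0.0292761381454…; keep min(3, 4) = 3 s.f.
Rounded to 3 significant figures: 0.0293.

0.0293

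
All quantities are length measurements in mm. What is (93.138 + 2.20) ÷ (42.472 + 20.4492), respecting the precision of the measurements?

1.515

93.138 + 2.20 = 95.338, limited to 2 d.p. → 4 s.f.; 42.472 + 20.4492 = 62.9212, limited to 3 d.p. → 5 s.f.
Carrying full precision, 95.338 ÷ 62.9212 = 1.51519678582…; keep min(4, 5) = 4 s.f.
Rounded to 4 significant figures: 1.515.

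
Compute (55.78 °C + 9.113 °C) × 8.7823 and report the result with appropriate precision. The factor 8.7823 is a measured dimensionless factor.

569.9 °C

55.78 °C + 9.113 °C = 64.893 °C; the sum is limited to 2 decimal places (4 s.f.).
Carrying full precision, 64.893 × 8.7823 = 569.9097939 °C; 8.7823 has 5 s.f., so the result keeps min(4, 5) = 4 s.f.
Rounded to 4 significant figures: 569.9 °C.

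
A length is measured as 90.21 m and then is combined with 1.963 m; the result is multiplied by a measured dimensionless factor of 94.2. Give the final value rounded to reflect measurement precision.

8.68 × 10^3 m

90.21 m + 1.963 m = 92.173 m; the sum is limited to 2 decimal places (4 s.f.).
Carrying full precision, 92.173 × 94.2 = 8682.6966 m; 94.2 has 3 s.f., so the result keeps min(4, 3) = 3 s.f.
Rounded to 3 significant figures: 8.68 × 10^3 m.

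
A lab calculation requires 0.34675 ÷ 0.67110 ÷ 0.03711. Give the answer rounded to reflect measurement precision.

13.92

0.34675 ÷ 0.67110 ÷ 0.03711 = 13.9231748324…
Multiplication/division keeps the fewest significant figures: 0.34675 → 5 s.f., 0.67110 → 5 s.f., 0.03711 → 4 s.f.; limit is 4.
Rounded to 4 significant figures: 13.92.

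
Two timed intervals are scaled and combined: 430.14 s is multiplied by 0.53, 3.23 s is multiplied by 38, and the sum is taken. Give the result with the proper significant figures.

3.5 × 10^2 s

430.14 × 0.53 = 227.9742 → 2.3 × 10^2 s (2 s.f., last digit at the 10^1 place).
3.23 × 38 = 122.74 → 1.2 × 10^2 s (2 s.f., last digit at the 10^1 place).
Sum: 350.7142 s; keep the coarser place, 10^1.
Result: 3.5 × 10^2 s.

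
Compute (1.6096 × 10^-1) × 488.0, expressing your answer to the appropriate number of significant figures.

78.55

(1.6096 × 10^-1) × 488.0 = 78.54848
Multiplication/division keeps the fewest significant figures: 1.6096 × 10^-1 → 5 s.f., 488.0 → 4 s.f.; limit is 4.
Rounded to 4 significant figures: 78.55.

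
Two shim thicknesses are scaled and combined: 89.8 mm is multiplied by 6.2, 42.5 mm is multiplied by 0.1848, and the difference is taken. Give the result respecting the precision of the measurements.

5.5 × 10² mm

89.8 × 6.2 = 556.76 → 5.6 × 10² mm (2 s.f., last digit at the 10^1 place).
42.5 × 0.1848 = 7.854 → 7.85 mm (3 s.f., last digit at the 10^-2 place).
Difference: 548.906 mm; keep the coarser place, 10^1.
Result: 5.5 × 10² mm.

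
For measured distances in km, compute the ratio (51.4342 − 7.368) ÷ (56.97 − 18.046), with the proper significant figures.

51.4342 − 7.368 = 44.0662, limited to 3 d.p. → 5 s.f.; 56.97 − 18.046 = 38.924, limited to 2 d.p. → 4 s.f.
Carrying full precision, 44.0662 ÷ 38.924 = 1.13210872469…; keep min(5, 4) = 4 s.f.
Rounded to 4 significant figures: 1.132.

1.132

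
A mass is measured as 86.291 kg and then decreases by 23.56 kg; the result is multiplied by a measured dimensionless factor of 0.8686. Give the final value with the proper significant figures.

86.291 kg − 23.56 kg = 62.731 kg; the difference is limited to 2 decimal places (4 s.f.).
Carrying full precision, 62.731 × 0.8686 = 54.4881466 kg; 0.8686 has 4 s.f., so the result keeps min(4, 4) = 4 s.f.
Rounded to 4 significant figures: 54.49 kg.

54.49 kg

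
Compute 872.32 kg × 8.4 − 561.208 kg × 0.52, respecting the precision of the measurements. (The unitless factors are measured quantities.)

7.0 × 10³ kg

872.32 × 8.4 = 7327.488 → 7.3 × 10³ kg (2 s.f., last digit at the 10^2 place).
561.208 × 0.52 = 291.82816 → 2.9 × 10² kg (2 s.f., last digit at the 10^1 place).
Difference: 7035.65984 kg; keep the coarser place, 10^2.
Result: 7.0 × 10³ kg.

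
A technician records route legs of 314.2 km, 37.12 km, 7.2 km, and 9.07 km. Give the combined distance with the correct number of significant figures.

314.2 km + 37.12 km + 7.2 km + 9.07 km = 367.59 km.
Addition/subtraction keeps the fewest decimal places: 314.2 → 1 decimal place, 37.12 → 2 decimal places, 7.2 → 1 decimal place, 9.07 → 2 decimal places; limit is 1.
Rounded to 1 decimal place: 367.6 km.

367.6 km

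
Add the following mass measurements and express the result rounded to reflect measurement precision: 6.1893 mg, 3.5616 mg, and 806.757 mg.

816.508 mg

6.1893 mg + 3.5616 mg + 806.757 mg = 816.5079 mg.
Addition/subtraction keeps the fewest decimal places: 6.1893 → 4 decimal places, 3.5616 → 4 decimal places, 806.757 → 3 decimal places; limit is 3.
Rounded to 3 decimal places: 816.508 mg.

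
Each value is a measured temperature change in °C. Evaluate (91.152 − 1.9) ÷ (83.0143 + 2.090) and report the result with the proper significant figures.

1.05

91.152 − 1.9 = 89.252, limited to 1 d.p. → 3 s.f.; 83.0143 + 2.090 = 85.1043, limited to 3 d.p. → 5 s.f.
Carrying full precision, 89.252 ÷ 85.1043 = 1.04873666783…; keep min(3, 5) = 3 s.f.
Rounded to 3 significant figures: 1.05.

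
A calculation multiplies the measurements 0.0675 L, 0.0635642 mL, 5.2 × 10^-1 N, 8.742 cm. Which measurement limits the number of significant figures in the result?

5.2 × 10^-1 N

0.0675 L → 3 s.f.; 0.0635642 mL → 6 s.f.; 5.2 × 10^-1 N → 2 s.f.; 8.742 cm → 4 s.f.
The fewest is 2 significant figures, from 5.2 × 10^-1 N.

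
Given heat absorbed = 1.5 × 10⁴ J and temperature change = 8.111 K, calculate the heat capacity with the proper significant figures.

1.8 × 10³ J/K

heat capacity = 1.5 × 10⁴ J ÷ 8.111 K = 1849.34040192… J/K.
1.5 × 10⁴ has 2 significant figures; 8.111 has 4.
Division/multiplication keeps the fewest: 2 significant figures.
Rounded: 1.8 × 10³ J/K.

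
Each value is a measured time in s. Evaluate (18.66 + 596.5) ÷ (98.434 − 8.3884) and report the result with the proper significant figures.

18.66 + 596.5 = 615.16, limited to 1 d.p. → 4 s.f.; 98.434 − 8.3884 = 90.0456, limited to 3 d.p. → 5 s.f.
Carrying full precision, 615.16 ÷ 90.0456 = 6.83164974191…; keep min(4, 5) = 4 s.f.
Rounded to 4 significant figures: 6.832.

6.832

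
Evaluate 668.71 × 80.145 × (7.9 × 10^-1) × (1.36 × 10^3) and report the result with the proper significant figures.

668.71 × 80.145 × (7.9 × 10^-1) × (1.36 × 10^3) = 57581138.9135…
Multiplication/division keeps the fewest significant figures: 668.71 → 5 s.f., 80.145 → 5 s.f., 7.9 × 10^-1 → 2 s.f., 1.36 × 10^3 → 3 s.f.; limit is 2.
Rounded to 2 significant figures: 5.8 × 10^7.

5.8 × 10^7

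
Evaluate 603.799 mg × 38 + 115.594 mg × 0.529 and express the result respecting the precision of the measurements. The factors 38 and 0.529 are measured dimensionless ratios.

2.3 × 10⁴ mg

603.799 × 38 = 22944.362 → 2.3 × 10⁴ mg (2 s.f., last digit at the 10^3 place).
115.594 × 0.529 = 61.149226 → 61.1 mg (3 s.f., last digit at the 10^-1 place).
Sum: 23005.511226 mg; keep the coarser place, 10^3.
Result: 2.3 × 10⁴ mg.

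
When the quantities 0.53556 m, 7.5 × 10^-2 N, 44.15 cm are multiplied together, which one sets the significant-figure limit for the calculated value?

0.53556 m → 5 s.f.; 7.5 × 10^-2 N → 2 s.f.; 44.15 cm → 4 s.f.
The fewest is 2 significant figures, from 7.5 × 10^-2 N.

7.5 × 10^-2 N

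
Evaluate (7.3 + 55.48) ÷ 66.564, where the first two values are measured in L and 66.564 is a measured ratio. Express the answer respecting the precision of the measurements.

7.3 L + 55.48 L = 62.78 L; the sum is limited to 1 decimal place (3 s.f.).
Carrying full precision, 62.78 ÷ 66.564 = 0.94315245478… L; 66.564 has 5 s.f., so the result keeps min(3, 5) = 3 s.f.
Rounded to 3 significant figures: 0.943 L.

0.943 L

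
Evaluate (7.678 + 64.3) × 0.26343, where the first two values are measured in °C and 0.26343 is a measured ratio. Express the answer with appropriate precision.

7.678 °C + 64.3 °C = 71.978 °C; the sum is limited to 1 decimal place (3 s.f.).
Carrying full precision, 71.978 × 0.26343 = 18.96116454 °C; 0.26343 has 5 s.f., so the result keeps min(3, 5) = 3 s.f.
Rounded to 3 significant figures: 19.0 °C.

19.0 °C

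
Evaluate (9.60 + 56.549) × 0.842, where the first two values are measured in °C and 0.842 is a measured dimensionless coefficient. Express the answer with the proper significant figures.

9.60 °C + 56.549 °C = 66.149 °C; the sum is limited to 2 decimal places (4 s.f.).
Carrying full precision, 66.149 × 0.842 = 55.697458 °C; 0.842 has 3 s.f., so the result keeps min(4, 3) = 3 s.f.
Rounded to 3 significant figures: 55.7 °C.

55.7 °C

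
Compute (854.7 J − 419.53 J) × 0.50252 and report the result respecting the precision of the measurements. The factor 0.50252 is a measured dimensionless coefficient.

218.7 J

854.7 J − 419.53 J = 435.17 J; the difference is limited to 1 decimal place (4 s.f.).
Carrying full precision, 435.17 × 0.50252 = 218.6816284 J; 0.50252 has 5 s.f., so the result keeps min(4, 5) = 4 s.f.
Rounded to 4 significant figures: 218.7 J.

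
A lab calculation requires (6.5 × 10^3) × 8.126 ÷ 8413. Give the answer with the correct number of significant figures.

(6.5 × 10^3) × 8.126 ÷ 8413 = 6.27825983597…
Multiplication/division keeps the fewest significant figures: 6.5 × 10^3 → 2 s.f., 8.126 → 4 s.f., 8413 → 4 s.f.; limit is 2.
Rounded to 2 significant figures: 6.3.

6.3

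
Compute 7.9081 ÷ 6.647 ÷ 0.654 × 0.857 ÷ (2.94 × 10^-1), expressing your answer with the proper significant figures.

5.30

7.9081 ÷ 6.647 ÷ 0.654 × 0.857 ÷ (2.94 × 10^-1) = 5.30276299418…
Multiplication/division keeps the fewest significant figures: 7.9081 → 5 s.f., 6.647 → 4 s.f., 0.654 → 3 s.f., 0.857 → 3 s.f., 2.94 × 10^-1 → 3 s.f.; limit is 3.
Rounded to 3 significant figures: 5.30.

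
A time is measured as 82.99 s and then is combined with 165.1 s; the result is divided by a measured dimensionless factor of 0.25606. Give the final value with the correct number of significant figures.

82.99 s + 165.1 s = 248.09 s; the sum is limited to 1 decimal place (4 s.f.).
Carrying full precision, 248.09 ÷ 0.25606 = 968.874482543… s; 0.25606 has 5 s.f., so the result keeps min(4, 5) = 4 s.f.
Rounded to 4 significant figures: 968.9 s.

968.9 s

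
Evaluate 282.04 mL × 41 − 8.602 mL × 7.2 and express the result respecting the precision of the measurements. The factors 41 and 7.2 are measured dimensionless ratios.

1.2 × 10⁴ mL

282.04 × 41 = 11563.64 → 1.2 × 10⁴ mL (2 s.f., last digit at the 10^3 place).
8.602 × 7.2 = 61.9344 → 62 mL (2 s.f., last digit at the 10^0 place).
Difference: 11501.7056 mL; keep the coarser place, 10^3.
Result: 1.2 × 10⁴ mL.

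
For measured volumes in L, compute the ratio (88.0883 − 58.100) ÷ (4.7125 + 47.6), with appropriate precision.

88.0883 − 58.100 = 29.9883, limited to 3 d.p. → 5 s.f.; 4.7125 + 47.6 = 52.3125, limited to 1 d.p. → 3 s.f.
Carrying full precision, 29.9883 ÷ 52.3125 = 0.573253046595…; keep min(5, 3) = 3 s.f.
Rounded to 3 significant figures: 0.573.

0.573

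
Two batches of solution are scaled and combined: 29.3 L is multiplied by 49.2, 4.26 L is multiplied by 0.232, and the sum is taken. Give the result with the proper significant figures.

29.3 × 49.2 = 1441.56 → 1.44 × 10^3 L (3 s.f., last digit at the 10^1 place).
4.26 × 0.232 = 0.98832 → 0.988 L (3 s.f., last digit at the 10^-3 place).
Sum: 1442.54832 L; keep the coarser place, 10^1.
Result: 1.44 × 10^3 L.

1.44 × 10^3 L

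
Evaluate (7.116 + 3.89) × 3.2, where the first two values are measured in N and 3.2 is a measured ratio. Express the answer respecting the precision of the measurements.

7.116 N + 3.89 N = 11.006 N; the sum is limited to 2 decimal places (4 s.f.).
Carrying full precision, 11.006 × 3.2 = 35.2192 N; 3.2 has 2 s.f., so the result keeps min(4, 2) = 2 s.f.
Rounded to 2 significant figures: 35 N.

35 N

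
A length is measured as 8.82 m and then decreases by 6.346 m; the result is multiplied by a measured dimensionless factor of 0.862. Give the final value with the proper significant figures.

2.13 m

8.82 m − 6.346 m = 2.474 m; the difference is limited to 2 decimal places (3 s.f.).
Carrying full precision, 2.474 × 0.862 = 2.132588 m; 0.862 has 3 s.f., so the result keeps min(3, 3) = 3 s.f.
Rounded to 3 significant figures: 2.13 m.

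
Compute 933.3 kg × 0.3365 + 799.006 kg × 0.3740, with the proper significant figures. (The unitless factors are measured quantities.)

933.3 × 0.3365 = 314.05545 → 314.1 kg (4 s.f., last digit at the 10^-1 place).
799.006 × 0.3740 = 298.828244 → 298.8 kg (4 s.f., last digit at the 10^-1 place).
Sum: 612.883694 kg; keep the coarser place, 10^-1.
Result: 612.9 kg.

612.9 kg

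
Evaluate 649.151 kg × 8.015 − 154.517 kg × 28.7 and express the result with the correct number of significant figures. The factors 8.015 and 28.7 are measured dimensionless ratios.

7.7 × 10² kg

649.151 × 8.015 = 5202.945265 → 5203 kg (4 s.f., last digit at the 10^0 place).
154.517 × 28.7 = 4434.6379 → 4.43 × 10³ kg (3 s.f., last digit at the 10^1 place).
Difference: 768.307365 kg; keep the coarser place, 10^1.
Result: 7.7 × 10² kg.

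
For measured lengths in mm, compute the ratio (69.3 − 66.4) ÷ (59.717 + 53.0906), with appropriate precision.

69.3 − 66.4 = 2.9, limited to 1 d.p. → 2 s.f.; 59.717 + 53.0906 = 112.8076, limited to 3 d.p. → 6 s.f.
Carrying full precision, 2.9 ÷ 112.8076 = 0.0257074877934…; keep min(2, 6) = 2 s.f.
Rounded to 2 significant figures: 0.026.

0.026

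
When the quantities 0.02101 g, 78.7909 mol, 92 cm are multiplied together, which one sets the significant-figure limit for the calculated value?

92 cm

0.02101 g → 4 s.f.; 78.7909 mol → 6 s.f.; 92 cm → 2 s.f.
The fewest is 2 significant figures, from 92 cm.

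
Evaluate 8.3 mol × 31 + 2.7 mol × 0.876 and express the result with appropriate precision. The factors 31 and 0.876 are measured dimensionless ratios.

8.3 × 31 = 257.3 → 2.6 × 10² mol (2 s.f., last digit at the 10^1 place).
2.7 × 0.876 = 2.3652 → 2.4 mol (2 s.f., last digit at the 10^-1 place).
Sum: 259.6652 mol; keep the coarser place, 10^1.
Result: 2.6 × 10² mol.

2.6 × 10² mol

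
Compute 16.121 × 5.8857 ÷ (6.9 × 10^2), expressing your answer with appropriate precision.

16.121 × 5.8857 ÷ (6.9 × 10^2) = 0.13751213
Multiplication/division keeps the fewest significant figures: 16.121 → 5 s.f., 5.8857 → 5 s.f., 6.9 × 10^2 → 2 s.f.; limit is 2.
Rounded to 2 significant figures: 0.14.

0.14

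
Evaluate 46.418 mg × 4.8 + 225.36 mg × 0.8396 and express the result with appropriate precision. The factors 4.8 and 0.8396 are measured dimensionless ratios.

46.418 × 4.8 = 222.8064 → 2.2 × 10^2 mg (2 s.f., last digit at the 10^1 place).
225.36 × 0.8396 = 189.212256 → 189.2 mg (4 s.f., last digit at the 10^-1 place).
Sum: 412.018656 mg; keep the coarser place, 10^1.
Result: 4.1 × 10^2 mg.

4.1 × 10^2 mg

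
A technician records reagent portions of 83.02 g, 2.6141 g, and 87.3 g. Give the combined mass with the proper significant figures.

172.9 g

83.02 g + 2.6141 g + 87.3 g = 172.9341 g.
Addition/subtraction keeps the fewest decimal places: 83.02 → 2 decimal places, 2.6141 → 4 decimal places, 87.3 → 1 decimal place; limit is 1.
Rounded to 1 decimal place: 172.9 g.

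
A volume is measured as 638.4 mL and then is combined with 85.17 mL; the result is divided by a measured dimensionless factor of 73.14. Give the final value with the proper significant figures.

638.4 mL + 85.17 mL = 723.57 mL; the sum is limited to 1 decimal place (4 s.f.).
Carrying full precision, 723.57 ÷ 73.14 = 9.89294503692… mL; 73.14 has 4 s.f., so the result keeps min(4, 4) = 4 s.f.
Rounded to 4 significant figures: 9.893 mL.

9.893 mL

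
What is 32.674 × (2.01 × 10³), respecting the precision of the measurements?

6.57 × 10⁴

32.674 × (2.01 × 10³) = 65674.74
Multiplication/division keeps the fewest significant figures: 32.674 → 5 s.f., 2.01 × 10³ → 3 s.f.; limit is 3.
Rounded to 3 significant figures: 6.57 × 10⁴.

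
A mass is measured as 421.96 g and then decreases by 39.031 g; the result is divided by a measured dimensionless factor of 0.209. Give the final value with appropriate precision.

421.96 g − 39.031 g = 382.929 g; the difference is limited to 2 decimal places (5 s.f.).
Carrying full precision, 382.929 ÷ 0.209 = 1832.19617225… g; 0.209 has 3 s.f., so the result keeps min(5, 3) = 3 s.f.
Rounded to 3 significant figures: 1.83 × 10^3 g.

1.83 × 10^3 g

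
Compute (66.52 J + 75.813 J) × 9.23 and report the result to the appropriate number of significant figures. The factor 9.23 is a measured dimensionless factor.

1.31 × 10^3 J

66.52 J + 75.813 J = 142.333 J; the sum is limited to 2 decimal places (5 s.f.).
Carrying full precision, 142.333 × 9.23 = 1313.73359 J; 9.23 has 3 s.f., so the result keeps min(5, 3) = 3 s.f.
Rounded to 3 significant figures: 1.31 × 10^3 J.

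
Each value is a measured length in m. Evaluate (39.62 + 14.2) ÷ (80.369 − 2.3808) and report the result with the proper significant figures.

0.690

39.62 + 14.2 = 53.82, limited to 1 d.p. → 3 s.f.; 80.369 − 2.3808 = 77.9882, limited to 3 d.p. → 5 s.f.
Carrying full precision, 53.82 ÷ 77.9882 = 0.690104400409…; keep min(3, 5) = 3 s.f.
Rounded to 3 significant figures: 0.690.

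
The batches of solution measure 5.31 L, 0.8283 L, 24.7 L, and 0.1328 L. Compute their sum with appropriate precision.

31.0 L

5.31 L + 0.8283 L + 24.7 L + 0.1328 L = 30.9711 L.
Addition/subtraction keeps the fewest decimal places: 5.31 → 2 decimal places, 0.8283 → 4 decimal places, 24.7 → 1 decimal place, 0.1328 → 4 decimal places; limit is 1.
Rounded to 1 decimal place: 31.0 L.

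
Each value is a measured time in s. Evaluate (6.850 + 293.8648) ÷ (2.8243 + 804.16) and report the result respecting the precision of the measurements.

6.850 + 293.8648 = 300.7148, limited to 3 d.p. → 6 s.f.; 2.8243 + 804.16 = 806.9843, limited to 2 d.p. → 5 s.f.
Carrying full precision, 300.7148 ÷ 806.9843 = 0.372640211216…; keep min(6, 5) = 5 s.f.
Rounded to 5 significant figures: 0.37264.

0.37264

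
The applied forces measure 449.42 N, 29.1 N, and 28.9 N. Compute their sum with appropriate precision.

507.4 N

449.42 N + 29.1 N + 28.9 N = 507.42 N.
Addition/subtraction keeps the fewest decimal places: 449.42 → 2 decimal places, 29.1 → 1 decimal place, 28.9 → 1 decimal place; limit is 1.
Rounded to 1 decimal place: 507.4 N.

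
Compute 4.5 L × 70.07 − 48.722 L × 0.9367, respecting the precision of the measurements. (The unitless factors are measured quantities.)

2.7 × 10² L

4.5 × 70.07 = 315.315 → 3.2 × 10² L (2 s.f., last digit at the 10^1 place).
48.722 × 0.9367 = 45.6378974 → 45.64 L (4 s.f., last digit at the 10^-2 place).
Difference: 269.6771026 L; keep the coarser place, 10^1.
Result: 2.7 × 10² L.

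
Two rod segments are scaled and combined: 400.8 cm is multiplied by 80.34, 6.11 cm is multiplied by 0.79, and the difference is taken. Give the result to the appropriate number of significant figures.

3.220 × 10^4 cm

400.8 × 80.34 = 32200.272 → 3.220 × 10^4 cm (4 s.f., last digit at the 10^1 place).
6.11 × 0.79 = 4.8269 → 4.8 cm (2 s.f., last digit at the 10^-1 place).
Difference: 32195.4451 cm; keep the coarser place, 10^1.
Result: 3.220 × 10^4 cm.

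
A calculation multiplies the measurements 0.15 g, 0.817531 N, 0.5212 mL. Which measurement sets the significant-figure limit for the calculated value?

0.15 g

0.15 g → 2 s.f.; 0.817531 N → 6 s.f.; 0.5212 mL → 4 s.f.
The fewest is 2 significant figures, from 0.15 g.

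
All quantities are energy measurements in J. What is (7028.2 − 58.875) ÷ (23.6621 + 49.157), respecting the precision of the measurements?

95.707

7028.2 − 58.875 = 6969.325, limited to 1 d.p. → 5 s.f.; 23.6621 + 49.157 = 72.8191, limited to 3 d.p. → 5 s.f.
Carrying full precision, 6969.325 ÷ 72.8191 = 95.7073762241…; keep min(5, 5) = 5 s.f.
Rounded to 5 significant figures: 95.707.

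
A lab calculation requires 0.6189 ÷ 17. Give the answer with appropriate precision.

0.036

0.6189 ÷ 17 = 0.0364058823529…
Multiplication/division keeps the fewest significant figures: 0.6189 → 4 s.f., 17 → 2 s.f.; limit is 2.
Rounded to 2 significant figures: 0.036.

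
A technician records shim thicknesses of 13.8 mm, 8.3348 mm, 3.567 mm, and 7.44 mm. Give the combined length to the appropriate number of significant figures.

13.8 mm + 8.3348 mm + 3.567 mm + 7.44 mm = 33.1418 mm.
Addition/subtraction keeps the fewest decimal places: 13.8 → 1 decimal place, 8.3348 → 4 decimal places, 3.567 → 3 decimal places, 7.44 → 2 decimal places; limit is 1.
Rounded to 1 decimal place: 33.1 mm.

33.1 mm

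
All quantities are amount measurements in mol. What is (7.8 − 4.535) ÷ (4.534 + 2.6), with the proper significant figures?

0.46

7.8 − 4.535 = 3.265, limited to 1 d.p. → 2 s.f.; 4.534 + 2.6 = 7.134, limited to 1 d.p. → 2 s.f.
Carrying full precision, 3.265 ÷ 7.134 = 0.45766750771…; keep min(2, 2) = 2 s.f.
Rounded to 2 significant figures: 0.46.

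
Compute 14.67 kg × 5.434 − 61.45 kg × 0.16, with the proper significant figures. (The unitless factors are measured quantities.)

14.67 × 5.434 = 79.71678 → 79.72 kg (4 s.f., last digit at the 10^-2 place).
61.45 × 0.16 = 9.832 → 9.8 kg (2 s.f., last digit at the 10^-1 place).
Difference: 69.88478 kg; keep the coarser place, 10^-1.
Result: 69.9 kg.

69.9 kg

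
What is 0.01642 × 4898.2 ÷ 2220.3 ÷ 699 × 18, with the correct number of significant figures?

9.3 × 10^-4

0.01642 × 4898.2 ÷ 2220.3 ÷ 699 × 18 = 0.000932810309244…
Multiplication/division keeps the fewest significant figures: 0.01642 → 4 s.f., 4898.2 → 5 s.f., 2220.3 → 5 s.f., 699 → 3 s.f., 18 → 2 s.f.; limit is 2.
Rounded to 2 significant figures: 9.3 × 10^-4.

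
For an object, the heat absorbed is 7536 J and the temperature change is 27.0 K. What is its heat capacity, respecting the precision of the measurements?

279 J/K

heat capacity = 7536 J ÷ 27.0 K = 279.111111111… J/K.
7536 has 4 significant figures; 27.0 has 3.
Division/multiplication keeps the fewest: 3 significant figures.
Rounded: 279 J/K.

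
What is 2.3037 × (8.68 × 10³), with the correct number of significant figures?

2.00 × 10⁴

2.3037 × (8.68 × 10³) = 19996.116
Multiplication/division keeps the fewest significant figures: 2.3037 → 5 s.f., 8.68 × 10³ → 3 s.f.; limit is 3.
Rounded to 3 significant figures: 2.00 × 10⁴.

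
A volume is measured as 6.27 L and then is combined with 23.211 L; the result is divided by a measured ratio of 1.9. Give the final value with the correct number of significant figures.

6.27 L + 23.211 L = 29.481 L; the sum is limited to 2 decimal places (4 s.f.).
Carrying full precision, 29.481 ÷ 1.9 = 15.5163157895… L; 1.9 has 2 s.f., so the result keeps min(4, 2) = 2 s.f.
Rounded to 2 significant figures: 16 L.

16 L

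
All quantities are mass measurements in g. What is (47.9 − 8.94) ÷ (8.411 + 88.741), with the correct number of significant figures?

47.9 − 8.94 = 38.96, limited to 1 d.p. → 3 s.f.; 8.411 + 88.741 = 97.152, limited to 3 d.p. → 5 s.f.
Carrying full precision, 38.96 ÷ 97.152 = 0.401021080369…; keep min(3, 5) = 3 s.f.
Rounded to 3 significant figures: 0.401.

0.401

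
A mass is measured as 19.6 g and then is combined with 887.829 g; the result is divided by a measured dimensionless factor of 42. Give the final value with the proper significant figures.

22 g

19.6 g + 887.829 g = 907.429 g; the sum is limited to 1 decimal place (4 s.f.).
Carrying full precision, 907.429 ÷ 42 = 21.605452381… g; 42 has 2 s.f., so the result keeps min(4, 2) = 2 s.f.
Rounded to 2 significant figures: 22 g.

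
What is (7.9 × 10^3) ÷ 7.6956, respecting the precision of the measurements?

(7.9 × 10^3) ÷ 7.6956 = 1026.56063205…
Multiplication/division keeps the fewest significant figures: 7.9 × 10^3 → 2 s.f., 7.6956 → 5 s.f.; limit is 2.
Rounded to 2 significant figures: 1.0 × 10^3.

1.0 × 10^3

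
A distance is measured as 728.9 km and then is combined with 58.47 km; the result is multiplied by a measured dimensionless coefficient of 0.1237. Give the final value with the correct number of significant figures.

97.40 km

728.9 km + 58.47 km = 787.37 km; the sum is limited to 1 decimal place (4 s.f.).
Carrying full precision, 787.37 × 0.1237 = 97.397669 km; 0.1237 has 4 s.f., so the result keeps min(4, 4) = 4 s.f.
Rounded to 4 significant figures: 97.40 km.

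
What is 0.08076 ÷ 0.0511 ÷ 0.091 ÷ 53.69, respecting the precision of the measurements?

0.32

0.08076 ÷ 0.0511 ÷ 0.091 ÷ 53.69 = 0.323474919793…
Multiplication/division keeps the fewest significant figures: 0.08076 → 4 s.f., 0.0511 → 3 s.f., 0.091 → 2 s.f., 53.69 → 4 s.f.; limit is 2.
Rounded to 2 significant figures: 0.32.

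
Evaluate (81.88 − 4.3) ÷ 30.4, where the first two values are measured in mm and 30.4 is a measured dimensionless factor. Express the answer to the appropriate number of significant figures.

2.55 mm

81.88 mm − 4.3 mm = 77.58 mm; the difference is limited to 1 decimal place (3 s.f.).
Carrying full precision, 77.58 ÷ 30.4 = 2.55197368421… mm; 30.4 has 3 s.f., so the result keeps min(3, 3) = 3 s.f.
Rounded to 3 significant figures: 2.55 mm.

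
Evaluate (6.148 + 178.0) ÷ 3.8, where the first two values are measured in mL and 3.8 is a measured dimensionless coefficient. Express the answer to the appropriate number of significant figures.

48 mL

6.148 mL + 178.0 mL = 184.148 mL; the sum is limited to 1 decimal place (4 s.f.).
Carrying full precision, 184.148 ÷ 3.8 = 48.46 mL; 3.8 has 2 s.f., so the result keeps min(4, 2) = 2 s.f.
Rounded to 2 significant figures: 48 mL.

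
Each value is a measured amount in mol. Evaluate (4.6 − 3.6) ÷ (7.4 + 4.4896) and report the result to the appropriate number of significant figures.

4.6 − 3.6 = 1.0, limited to 1 d.p. → 2 s.f.; 7.4 + 4.4896 = 11.8896, limited to 1 d.p. → 3 s.f.
Carrying full precision, 1.0 ÷ 11.8896 = 0.0841071188265…; keep min(2, 3) = 2 s.f.
Rounded to 2 significant figures: 0.084.

0.084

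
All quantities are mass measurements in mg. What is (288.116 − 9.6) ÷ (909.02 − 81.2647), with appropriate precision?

288.116 − 9.6 = 278.516, limited to 1 d.p. → 4 s.f.; 909.02 − 81.2647 = 827.7553, limited to 2 d.p. → 5 s.f.
Carrying full precision, 278.516 ÷ 827.7553 = 0.336471418546…; keep min(4, 5) = 4 s.f.
Rounded to 4 significant figures: 0.3365.

0.3365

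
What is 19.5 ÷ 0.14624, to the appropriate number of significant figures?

133

19.5 ÷ 0.14624 = 133.342450766…
Multiplication/division keeps the fewest significant figures: 19.5 → 3 s.f., 0.14624 → 5 s.f.; limit is 3.
Rounded to 3 significant figures: 133.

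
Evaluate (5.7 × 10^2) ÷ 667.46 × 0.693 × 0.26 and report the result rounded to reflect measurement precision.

0.15

(5.7 × 10^2) ÷ 667.46 × 0.693 × 0.26 = 0.153870793755…
Multiplication/division keeps the fewest significant figures: 5.7 × 10^2 → 2 s.f., 667.46 → 5 s.f., 0.693 → 3 s.f., 0.26 → 2 s.f.; limit is 2.
Rounded to 2 significant figures: 0.15.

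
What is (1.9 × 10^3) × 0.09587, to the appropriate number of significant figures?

(1.9 × 10^3) × 0.09587 = 182.153
Multiplication/division keeps the fewest significant figures: 1.9 × 10^3 → 2 s.f., 0.09587 → 4 s.f.; limit is 2.
Rounded to 2 significant figures: 1.8 × 10^2.

1.8 × 10^2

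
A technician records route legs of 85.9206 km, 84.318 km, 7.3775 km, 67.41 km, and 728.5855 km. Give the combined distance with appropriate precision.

973.61 km

85.9206 km + 84.318 km + 7.3775 km + 67.41 km + 728.5855 km = 973.6116 km.
Addition/subtraction keeps the fewest decimal places: 85.9206 → 4 decimal places, 84.318 → 3 decimal places, 7.3775 → 4 decimal places, 67.41 → 2 decimal places, 728.5855 → 4 decimal places; limit is 2.
Rounded to 2 decimal places: 973.61 km.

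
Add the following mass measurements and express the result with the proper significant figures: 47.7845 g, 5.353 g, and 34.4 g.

47.7845 g + 5.353 g + 34.4 g = 87.5375 g.
Addition/subtraction keeps the fewest decimal places: 47.7845 → 4 decimal places, 5.353 → 3 decimal places, 34.4 → 1 decimal place; limit is 1.
Rounded to 1 decimal place: 87.5 g.

87.5 g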